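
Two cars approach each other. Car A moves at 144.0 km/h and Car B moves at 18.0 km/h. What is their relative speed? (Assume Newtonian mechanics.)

v_rel = v_A + v_B = 144.0 + 18.0 = 162.0 km/h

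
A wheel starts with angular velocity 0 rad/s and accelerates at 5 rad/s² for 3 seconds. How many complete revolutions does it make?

θ = ω₀t + ½αt² = 0×3 + ½×5×3² = 22.5 rad
Total revolutions = θ/(2π) = 22.5/(2π) = 3.58
Complete revolutions = ⌊3.58⌋ = 3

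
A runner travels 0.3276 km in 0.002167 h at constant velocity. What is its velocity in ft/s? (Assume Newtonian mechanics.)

d = 0.3276 km × 1000.0 = 327.6 m
t = 0.002167 h × 3600.0 = 7.8012 s
v = d / t = 327.6 / 7.8012 = 41.9935 m/s
v = 41.9935 m/s / 0.3048 = 137.8 ft/s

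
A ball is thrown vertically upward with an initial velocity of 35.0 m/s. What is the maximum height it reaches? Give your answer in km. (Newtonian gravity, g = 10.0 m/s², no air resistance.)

h_max = v₀² / (2g) = 35.0² / (2 × 10.0) = 1225.0 / 20.0 = 61.25 m
h_max = 61.25 m / 1000.0 = 0.06125 km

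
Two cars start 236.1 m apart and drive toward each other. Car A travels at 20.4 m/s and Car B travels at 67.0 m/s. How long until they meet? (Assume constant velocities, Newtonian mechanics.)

Combined speed: v_combined = 20.4 + 67.0 = 87.4 m/s
Time to meet: t = d/v_combined = 236.1/87.4 = 2.7 s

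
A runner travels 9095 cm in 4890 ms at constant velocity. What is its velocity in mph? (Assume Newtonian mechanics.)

d = 9095 cm × 0.01 = 90.95 m
t = 4890 ms × 0.001 = 4.89 s
v = d / t = 90.95 / 4.89 = 18.5992 m/s
v = 18.5992 m/s / 0.44704 = 41.61 mph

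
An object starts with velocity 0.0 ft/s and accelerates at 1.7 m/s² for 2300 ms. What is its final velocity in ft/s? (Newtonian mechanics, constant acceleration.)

v₀ = 0.0 ft/s × 0.3048 = 0.0 m/s
t = 2300 ms × 0.001 = 2.3 s
v = v₀ + a × t = 0.0 + 1.7 × 2.3 = 3.91 m/s
v = 3.91 m/s / 0.3048 = 12.83 ft/s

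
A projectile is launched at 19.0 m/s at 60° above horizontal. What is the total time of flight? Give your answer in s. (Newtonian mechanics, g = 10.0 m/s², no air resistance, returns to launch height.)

T = 2 × v₀ × sin(θ) / g = 2 × 19.0 × sin(60°) / 10.0 = 2 × 19.0 × 0.866025 / 10.0 = 3.291 s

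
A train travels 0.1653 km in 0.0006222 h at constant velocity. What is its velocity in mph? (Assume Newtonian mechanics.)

d = 0.1653 km × 1000.0 = 165.3 m
t = 0.0006222 h × 3600.0 = 2.23992 s
v = d / t = 165.3 / 2.23992 = 73.7973 m/s
v = 73.7973 m/s / 0.44704 = 165.1 mph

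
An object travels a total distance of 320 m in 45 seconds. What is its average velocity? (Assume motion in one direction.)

v_avg = Δd / Δt = 320 / 45 = 7.11 m/s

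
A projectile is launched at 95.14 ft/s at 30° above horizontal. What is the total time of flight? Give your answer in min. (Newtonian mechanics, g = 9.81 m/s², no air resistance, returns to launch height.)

v₀ = 95.14 ft/s × 0.3048 = 28.9987 m/s
T = 2 × v₀ × sin(θ) / g = 2 × 28.9987 × sin(30°) / 9.81 = 2 × 28.9987 × 0.5 / 9.81 = 2.95603 s
T = 2.95603 s / 60.0 = 0.04927 min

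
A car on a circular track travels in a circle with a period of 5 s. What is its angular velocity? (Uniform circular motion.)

ω = 2π/T = 2π/5 = 1.2566 rad/s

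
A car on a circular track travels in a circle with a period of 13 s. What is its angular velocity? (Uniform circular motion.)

ω = 2π/T = 2π/13 = 0.4833 rad/s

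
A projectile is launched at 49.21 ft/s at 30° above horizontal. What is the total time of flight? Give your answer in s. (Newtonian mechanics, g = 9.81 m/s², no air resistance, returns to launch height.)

v₀ = 49.21 ft/s × 0.3048 = 14.9992 m/s
T = 2 × v₀ × sin(θ) / g = 2 × 14.9992 × sin(30°) / 9.81 = 2 × 14.9992 × 0.5 / 9.81 = 1.529 s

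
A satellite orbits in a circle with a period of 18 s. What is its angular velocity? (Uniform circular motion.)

ω = 2π/T = 2π/18 = 0.3491 rad/s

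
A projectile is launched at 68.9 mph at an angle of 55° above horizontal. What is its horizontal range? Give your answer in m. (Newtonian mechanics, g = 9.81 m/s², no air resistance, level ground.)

v₀ = 68.9 mph × 0.44704 = 30.8011 m/s
R = v₀² × sin(2θ) / g = 30.8011² × sin(2 × 55°) / 9.81 = 948.708 × 0.939693 / 9.81 = 90.88 m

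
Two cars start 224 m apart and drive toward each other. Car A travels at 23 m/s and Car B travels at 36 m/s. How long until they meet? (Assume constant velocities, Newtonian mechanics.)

Combined speed: v_combined = 23 + 36 = 59 m/s
Time to meet: t = d/v_combined = 224/59 = 3.8 s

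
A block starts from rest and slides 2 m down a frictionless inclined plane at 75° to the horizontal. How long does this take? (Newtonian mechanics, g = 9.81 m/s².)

a = g sin(θ) = 9.81 × sin(75°) = 9.4757 m/s²
t = √(2d/a) = √(2 × 2 / 9.4757) = 0.65 s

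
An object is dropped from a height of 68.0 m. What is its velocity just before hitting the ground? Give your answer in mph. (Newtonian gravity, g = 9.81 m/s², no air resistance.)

v = √(2gh) = √(2 × 9.81 × 68.0) = 36.5262 m/s
v = 36.5262 m/s / 0.44704 = 81.71 mph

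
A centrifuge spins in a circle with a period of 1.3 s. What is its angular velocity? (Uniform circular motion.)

ω = 2π/T = 2π/1.3 = 4.8332 rad/s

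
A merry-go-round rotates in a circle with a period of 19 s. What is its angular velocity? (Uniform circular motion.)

ω = 2π/T = 2π/19 = 0.3307 rad/s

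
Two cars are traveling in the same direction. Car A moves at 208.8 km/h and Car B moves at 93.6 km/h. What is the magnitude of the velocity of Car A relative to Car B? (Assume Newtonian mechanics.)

v_rel = |v_A - v_B| = |208.8 - 93.6| = 115.2 km/h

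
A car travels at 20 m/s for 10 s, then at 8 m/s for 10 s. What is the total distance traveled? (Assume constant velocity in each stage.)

d₁ = v₁t₁ = 20 × 10 = 200 m
d₂ = v₂t₂ = 8 × 10 = 80 m
d_total = 200 + 80 = 280 m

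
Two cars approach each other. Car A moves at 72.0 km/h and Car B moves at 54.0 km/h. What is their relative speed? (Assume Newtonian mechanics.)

v_rel = v_A + v_B = 72.0 + 54.0 = 126.0 km/h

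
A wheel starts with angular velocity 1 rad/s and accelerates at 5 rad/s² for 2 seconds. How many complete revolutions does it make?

θ = ω₀t + ½αt² = 1×2 + ½×5×2² = 12.0 rad
Total revolutions = θ/(2π) = 12.0/(2π) = 1.91
Complete revolutions = ⌊1.91⌋ = 1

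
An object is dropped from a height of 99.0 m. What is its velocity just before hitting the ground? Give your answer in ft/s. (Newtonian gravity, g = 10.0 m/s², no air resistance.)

v = √(2gh) = √(2 × 10.0 × 99.0) = 44.4972 m/s
v = 44.4972 m/s / 0.3048 = 146.0 ft/s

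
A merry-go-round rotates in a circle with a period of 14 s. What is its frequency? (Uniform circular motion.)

f = 1/T = 1/14 = 0.0714 Hz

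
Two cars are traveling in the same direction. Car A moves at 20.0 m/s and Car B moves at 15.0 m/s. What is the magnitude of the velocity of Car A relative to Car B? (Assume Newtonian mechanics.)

v_rel = |v_A - v_B| = |20.0 - 15.0| = 5.0 m/s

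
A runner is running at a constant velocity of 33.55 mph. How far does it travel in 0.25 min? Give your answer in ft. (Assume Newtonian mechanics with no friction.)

v = 33.55 mph × 0.44704 = 14.9982 m/s
t = 0.25 min × 60.0 = 15.0 s
d = v × t = 14.9982 × 15.0 = 224.973 m
d = 224.973 m / 0.3048 = 738.1 ft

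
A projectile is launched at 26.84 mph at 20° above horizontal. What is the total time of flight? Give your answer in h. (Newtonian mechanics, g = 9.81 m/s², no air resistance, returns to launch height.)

v₀ = 26.84 mph × 0.44704 = 11.9986 m/s
T = 2 × v₀ × sin(θ) / g = 2 × 11.9986 × sin(20°) / 9.81 = 2 × 11.9986 × 0.34202 / 9.81 = 0.836649 s
T = 0.836649 s / 3600.0 = 0.0002324 h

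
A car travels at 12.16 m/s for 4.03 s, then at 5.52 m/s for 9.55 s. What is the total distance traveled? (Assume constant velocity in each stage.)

d₁ = v₁t₁ = 12.16 × 4.03 = 49.0048 m
d₂ = v₂t₂ = 5.52 × 9.55 = 52.716 m
d_total = 49.0048 + 52.716 = 101.72 m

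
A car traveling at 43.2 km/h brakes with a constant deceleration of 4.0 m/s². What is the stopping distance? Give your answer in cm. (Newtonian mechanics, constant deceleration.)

v₀ = 43.2 km/h × 0.2777777777777778 = 12.0 m/s
d = v₀² / (2a) = 12.0² / (2 × 4.0) = 144.0 / 8.0 = 18.0 m
d = 18.0 m / 0.01 = 1800 cm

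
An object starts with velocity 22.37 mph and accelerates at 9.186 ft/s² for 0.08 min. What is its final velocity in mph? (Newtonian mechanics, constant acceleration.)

v₀ = 22.37 mph × 0.44704 = 10.0003 m/s
a = 9.186 ft/s² × 0.3048 = 2.79989 m/s²
t = 0.08 min × 60.0 = 4.8 s
v = v₀ + a × t = 10.0003 + 2.79989 × 4.8 = 23.4398 m/s
v = 23.4398 m/s / 0.44704 = 52.43 mph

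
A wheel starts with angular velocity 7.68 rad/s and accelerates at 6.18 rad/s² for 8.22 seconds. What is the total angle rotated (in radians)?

θ = ω₀t + ½αt² = 7.68×8.22 + ½×6.18×8.22² = 271.92 rad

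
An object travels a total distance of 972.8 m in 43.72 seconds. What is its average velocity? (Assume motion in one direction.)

v_avg = Δd / Δt = 972.8 / 43.72 = 22.25 m/s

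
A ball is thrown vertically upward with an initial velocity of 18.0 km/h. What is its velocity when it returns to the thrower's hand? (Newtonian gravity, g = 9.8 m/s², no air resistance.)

By conservation of energy (no air resistance), the ball returns to the throw height with the same speed as launch, but directed downward.
|v_ground| = v₀ = 18.0 km/h
v_ground = 18.0 km/h (downward)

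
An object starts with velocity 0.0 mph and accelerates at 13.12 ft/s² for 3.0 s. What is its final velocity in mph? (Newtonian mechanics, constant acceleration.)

v₀ = 0.0 mph × 0.44704 = 0.0 m/s
a = 13.12 ft/s² × 0.3048 = 3.99898 m/s²
v = v₀ + a × t = 0.0 + 3.99898 × 3.0 = 11.9969 m/s
v = 11.9969 m/s / 0.44704 = 26.84 mph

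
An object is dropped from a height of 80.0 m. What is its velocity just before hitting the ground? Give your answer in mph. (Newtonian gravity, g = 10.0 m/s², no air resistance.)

v = √(2gh) = √(2 × 10.0 × 80.0) = 40.0 m/s
v = 40.0 m/s / 0.44704 = 89.48 mph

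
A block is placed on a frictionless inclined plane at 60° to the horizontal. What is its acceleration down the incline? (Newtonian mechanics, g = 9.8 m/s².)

a = g sin(θ) = 9.8 × sin(60°) = 9.8 × 0.866 = 8.49 m/s²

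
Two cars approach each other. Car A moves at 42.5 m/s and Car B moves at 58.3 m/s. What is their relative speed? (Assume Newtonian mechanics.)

v_rel = v_A + v_B = 42.5 + 58.3 = 100.8 m/s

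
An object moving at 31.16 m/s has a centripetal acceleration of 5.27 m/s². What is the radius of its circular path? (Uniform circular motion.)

r = v²/a_c = 31.16²/5.27 = 184.24 m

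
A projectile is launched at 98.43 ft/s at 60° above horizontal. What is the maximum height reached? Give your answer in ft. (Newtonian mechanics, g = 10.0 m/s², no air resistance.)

v₀ = 98.43 ft/s × 0.3048 = 30.0015 m/s
H = v₀² × sin²(θ) / (2g) = 30.0015² × sin(60°)² / (2 × 10.0) = 900.09 × 0.75 / 20.0 = 33.7534 m
H = 33.7534 m / 0.3048 = 110.7 ft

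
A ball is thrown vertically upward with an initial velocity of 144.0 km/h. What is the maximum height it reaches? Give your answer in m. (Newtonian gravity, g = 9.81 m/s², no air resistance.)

v₀ = 144.0 km/h × 0.2777777777777778 = 40.0 m/s
h_max = v₀² / (2g) = 40.0² / (2 × 9.81) = 1600.0 / 19.62 = 81.55 m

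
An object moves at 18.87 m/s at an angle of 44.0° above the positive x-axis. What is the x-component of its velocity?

vₓ = v cos(θ) = 18.87 × cos(44.0°) = 13.57 m/s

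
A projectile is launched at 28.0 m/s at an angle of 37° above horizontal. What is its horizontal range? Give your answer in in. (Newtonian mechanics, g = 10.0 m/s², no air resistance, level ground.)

R = v₀² × sin(2θ) / g = 28.0² × sin(2 × 37°) / 10.0 = 784.0 × 0.961262 / 10.0 = 75.3629 m
R = 75.3629 m / 0.0254 = 2967 in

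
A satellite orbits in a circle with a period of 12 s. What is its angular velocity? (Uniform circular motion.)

ω = 2π/T = 2π/12 = 0.5236 rad/s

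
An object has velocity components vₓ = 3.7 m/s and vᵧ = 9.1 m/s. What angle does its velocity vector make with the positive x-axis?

θ = arctan(vᵧ/vₓ) = arctan(9.1/3.7) = 67.87°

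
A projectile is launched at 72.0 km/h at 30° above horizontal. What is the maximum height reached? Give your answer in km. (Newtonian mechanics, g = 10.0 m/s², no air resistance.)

v₀ = 72.0 km/h × 0.2777777777777778 = 20.0 m/s
H = v₀² × sin²(θ) / (2g) = 20.0² × sin(30°)² / (2 × 10.0) = 400.0 × 0.25 / 20.0 = 5.0 m
H = 5.0 m / 1000.0 = 0.005 km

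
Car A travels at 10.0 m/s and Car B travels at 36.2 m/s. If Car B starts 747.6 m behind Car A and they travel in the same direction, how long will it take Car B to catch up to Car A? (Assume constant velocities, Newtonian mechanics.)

Relative speed: v_rel = 36.2 - 10.0 = 26.2 m/s
Time to catch: t = d₀/v_rel = 747.6/26.2 = 28.53 s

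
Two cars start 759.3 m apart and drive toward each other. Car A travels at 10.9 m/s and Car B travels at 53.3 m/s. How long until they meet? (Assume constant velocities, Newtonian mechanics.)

Combined speed: v_combined = 10.9 + 53.3 = 64.2 m/s
Time to meet: t = d/v_combined = 759.3/64.2 = 11.83 s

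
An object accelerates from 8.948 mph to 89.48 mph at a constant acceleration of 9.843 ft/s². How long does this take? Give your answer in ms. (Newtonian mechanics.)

v₀ = 8.948 mph × 0.44704 = 4.00011 m/s
v = 89.48 mph × 0.44704 = 40.0011 m/s
a = 9.843 ft/s² × 0.3048 = 3.00015 m/s²
t = (v - v₀) / a = (40.0011 - 4.00011) / 3.00015 = 11.9997 s
t = 11.9997 s / 0.001 = 12000 ms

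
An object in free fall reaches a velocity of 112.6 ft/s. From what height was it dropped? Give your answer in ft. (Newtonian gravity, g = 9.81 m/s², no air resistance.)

v = 112.6 ft/s × 0.3048 = 34.3205 m/s
h = v² / (2g) = 34.3205² / (2 × 9.81) = 60.0355 m
h = 60.0355 m / 0.3048 = 197.0 ft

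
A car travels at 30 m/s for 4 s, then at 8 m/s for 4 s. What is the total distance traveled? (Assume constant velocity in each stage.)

d₁ = v₁t₁ = 30 × 4 = 120 m
d₂ = v₂t₂ = 8 × 4 = 32 m
d_total = 120 + 32 = 152 m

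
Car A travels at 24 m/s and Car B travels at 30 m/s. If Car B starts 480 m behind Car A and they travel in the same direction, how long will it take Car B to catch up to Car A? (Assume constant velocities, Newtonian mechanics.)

Relative speed: v_rel = 30 - 24 = 6 m/s
Time to catch: t = d₀/v_rel = 480/6 = 80.0 s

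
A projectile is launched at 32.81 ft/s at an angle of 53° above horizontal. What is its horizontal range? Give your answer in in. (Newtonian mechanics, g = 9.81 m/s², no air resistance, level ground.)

v₀ = 32.81 ft/s × 0.3048 = 10.0005 m/s
R = v₀² × sin(2θ) / g = 10.0005² × sin(2 × 53°) / 9.81 = 100.01 × 0.961262 / 9.81 = 9.79978 m
R = 9.79978 m / 0.0254 = 385.8 in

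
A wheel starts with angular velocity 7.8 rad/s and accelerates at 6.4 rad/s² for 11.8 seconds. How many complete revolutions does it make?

θ = ω₀t + ½αt² = 7.8×11.8 + ½×6.4×11.8² = 537.608 rad
Total revolutions = θ/(2π) = 537.608/(2π) = 85.56
Complete revolutions = ⌊85.56⌋ = 85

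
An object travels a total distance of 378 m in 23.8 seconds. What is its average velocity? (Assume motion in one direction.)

v_avg = Δd / Δt = 378 / 23.8 = 15.88 m/s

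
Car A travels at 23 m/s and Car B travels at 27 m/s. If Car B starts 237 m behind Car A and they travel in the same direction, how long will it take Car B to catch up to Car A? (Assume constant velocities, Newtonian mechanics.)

Relative speed: v_rel = 27 - 23 = 4 m/s
Time to catch: t = d₀/v_rel = 237/4 = 59.25 s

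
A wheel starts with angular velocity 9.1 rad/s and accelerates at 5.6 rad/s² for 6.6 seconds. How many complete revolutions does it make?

θ = ω₀t + ½αt² = 9.1×6.6 + ½×5.6×6.6² = 182.028 rad
Total revolutions = θ/(2π) = 182.028/(2π) = 28.97
Complete revolutions = ⌊28.97⌋ = 28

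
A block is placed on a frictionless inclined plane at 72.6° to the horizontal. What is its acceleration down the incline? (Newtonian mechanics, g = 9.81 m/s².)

a = g sin(θ) = 9.81 × sin(72.6°) = 9.81 × 0.9542 = 9.36 m/s²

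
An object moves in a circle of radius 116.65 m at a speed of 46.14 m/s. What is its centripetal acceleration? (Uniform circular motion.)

a_c = v²/r = 46.14²/116.65 = 2128.8996/116.65 = 18.25 m/s²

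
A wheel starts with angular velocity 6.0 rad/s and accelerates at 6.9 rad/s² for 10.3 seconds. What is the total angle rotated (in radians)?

θ = ω₀t + ½αt² = 6.0×10.3 + ½×6.9×10.3² = 427.81 rad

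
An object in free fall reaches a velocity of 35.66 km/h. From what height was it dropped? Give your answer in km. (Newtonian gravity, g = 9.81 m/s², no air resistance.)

v = 35.66 km/h × 0.2777777777777778 = 9.90556 m/s
h = v² / (2g) = 9.90556² / (2 × 9.81) = 5.00103 m
h = 5.00103 m / 1000.0 = 0.005001 km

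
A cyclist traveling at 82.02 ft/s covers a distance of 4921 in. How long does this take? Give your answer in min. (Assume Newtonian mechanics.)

d = 4921 in × 0.0254 = 124.993 m
v = 82.02 ft/s × 0.3048 = 24.9997 m/s
t = d / v = 124.993 / 24.9997 = 4.99978 s
t = 4.99978 s / 60.0 = 0.08333 min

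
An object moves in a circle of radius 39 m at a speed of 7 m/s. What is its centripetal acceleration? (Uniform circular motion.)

a_c = v²/r = 7²/39 = 49/39 = 1.26 m/s²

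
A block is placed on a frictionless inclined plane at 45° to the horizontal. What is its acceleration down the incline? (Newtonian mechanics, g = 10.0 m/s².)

a = g sin(θ) = 10.0 × sin(45°) = 10.0 × 0.7071 = 7.07 m/s²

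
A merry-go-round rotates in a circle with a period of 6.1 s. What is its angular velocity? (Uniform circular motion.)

ω = 2π/T = 2π/6.1 = 1.03 rad/s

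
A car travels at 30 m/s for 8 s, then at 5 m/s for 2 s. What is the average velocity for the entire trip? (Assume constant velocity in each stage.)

d₁ = v₁t₁ = 30 × 8 = 240 m
d₂ = v₂t₂ = 5 × 2 = 10 m
d_total = 250 m, t_total = 10 s
v_avg = d_total/t_total = 250/10 = 25.0 m/s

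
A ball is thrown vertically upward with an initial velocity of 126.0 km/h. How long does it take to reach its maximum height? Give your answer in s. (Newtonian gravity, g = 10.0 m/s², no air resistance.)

v₀ = 126.0 km/h × 0.2777777777777778 = 35.0 m/s
t_up = v₀ / g = 35.0 / 10.0 = 3.5 s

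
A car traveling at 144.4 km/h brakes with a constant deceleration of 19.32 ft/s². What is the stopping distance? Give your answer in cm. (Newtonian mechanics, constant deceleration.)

v₀ = 144.4 km/h × 0.2777777777777778 = 40.1111 m/s
a = 19.32 ft/s² × 0.3048 = 5.88874 m/s²
d = v₀² / (2a) = 40.1111² / (2 × 5.88874) = 1608.9 / 11.7775 = 136.608 m
d = 136.608 m / 0.01 = 13660 cm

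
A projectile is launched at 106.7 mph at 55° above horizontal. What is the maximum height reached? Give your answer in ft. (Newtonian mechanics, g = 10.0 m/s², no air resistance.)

v₀ = 106.7 mph × 0.44704 = 47.6992 m/s
H = v₀² × sin²(θ) / (2g) = 47.6992² × sin(55°)² / (2 × 10.0) = 2275.21 × 0.67101 / 20.0 = 76.3344 m
H = 76.3344 m / 0.3048 = 250.4 ft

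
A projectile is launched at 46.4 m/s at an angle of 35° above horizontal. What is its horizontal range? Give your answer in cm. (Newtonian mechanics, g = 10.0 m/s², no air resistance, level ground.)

R = v₀² × sin(2θ) / g = 46.4² × sin(2 × 35°) / 10.0 = 2152.96 × 0.939693 / 10.0 = 202.312 m
R = 202.312 m / 0.01 = 20230 cm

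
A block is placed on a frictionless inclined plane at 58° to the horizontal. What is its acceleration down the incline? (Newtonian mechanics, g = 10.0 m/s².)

a = g sin(θ) = 10.0 × sin(58°) = 10.0 × 0.848 = 8.48 m/s²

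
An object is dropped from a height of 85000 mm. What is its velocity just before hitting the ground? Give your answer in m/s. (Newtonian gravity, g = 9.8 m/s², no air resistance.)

h = 85000 mm × 0.001 = 85.0 m
v = √(2gh) = √(2 × 9.8 × 85.0) = 40.82 m/s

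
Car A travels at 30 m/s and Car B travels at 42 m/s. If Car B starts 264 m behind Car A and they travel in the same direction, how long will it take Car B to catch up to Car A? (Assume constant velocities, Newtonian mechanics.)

Relative speed: v_rel = 42 - 30 = 12 m/s
Time to catch: t = d₀/v_rel = 264/12 = 22.0 s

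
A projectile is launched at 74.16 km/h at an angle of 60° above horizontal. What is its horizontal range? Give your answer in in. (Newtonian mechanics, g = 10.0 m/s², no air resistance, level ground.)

v₀ = 74.16 km/h × 0.2777777777777778 = 20.6 m/s
R = v₀² × sin(2θ) / g = 20.6² × sin(2 × 60°) / 10.0 = 424.36 × 0.866025 / 10.0 = 36.7506 m
R = 36.7506 m / 0.0254 = 1447 in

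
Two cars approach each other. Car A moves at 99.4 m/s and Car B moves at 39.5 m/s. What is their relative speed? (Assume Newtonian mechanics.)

v_rel = v_A + v_B = 99.4 + 39.5 = 138.9 m/s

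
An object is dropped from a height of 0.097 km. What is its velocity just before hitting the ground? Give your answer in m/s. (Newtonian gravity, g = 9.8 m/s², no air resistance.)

h = 0.097 km × 1000.0 = 97.0 m
v = √(2gh) = √(2 × 9.8 × 97.0) = 43.6 m/s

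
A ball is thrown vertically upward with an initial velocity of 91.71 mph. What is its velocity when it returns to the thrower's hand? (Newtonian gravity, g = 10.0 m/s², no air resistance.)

By conservation of energy (no air resistance), the ball returns to the throw height with the same speed as launch, but directed downward.
|v_ground| = v₀ = 91.71 mph
v_ground = 91.71 mph (downward)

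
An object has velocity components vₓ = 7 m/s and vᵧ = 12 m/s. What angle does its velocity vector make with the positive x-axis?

θ = arctan(vᵧ/vₓ) = arctan(12/7) = 59.74°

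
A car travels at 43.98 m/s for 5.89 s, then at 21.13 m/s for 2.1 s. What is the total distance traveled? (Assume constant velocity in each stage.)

d₁ = v₁t₁ = 43.98 × 5.89 = 259.0422 m
d₂ = v₂t₂ = 21.13 × 2.1 = 44.373 m
d_total = 259.0422 + 44.373 = 303.42 m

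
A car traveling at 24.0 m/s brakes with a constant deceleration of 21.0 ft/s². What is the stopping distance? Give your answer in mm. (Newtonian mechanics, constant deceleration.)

a = 21.0 ft/s² × 0.3048 = 6.4008 m/s²
d = v₀² / (2a) = 24.0² / (2 × 6.4008) = 576.0 / 12.8016 = 44.9944 m
d = 44.9944 m / 0.001 = 44990 mm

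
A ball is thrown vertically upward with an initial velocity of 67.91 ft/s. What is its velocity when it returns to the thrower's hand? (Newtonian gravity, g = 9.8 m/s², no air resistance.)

By conservation of energy (no air resistance), the ball returns to the throw height with the same speed as launch, but directed downward.
|v_ground| = v₀ = 67.91 ft/s
v_ground = 67.91 ft/s (downward)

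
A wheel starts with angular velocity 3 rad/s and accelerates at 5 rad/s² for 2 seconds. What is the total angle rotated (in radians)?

θ = ω₀t + ½αt² = 3×2 + ½×5×2² = 16.0 rad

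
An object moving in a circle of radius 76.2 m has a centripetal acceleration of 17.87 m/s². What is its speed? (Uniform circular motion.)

v = √(a_c × r) = √(17.87 × 76.2) = 36.9 m/s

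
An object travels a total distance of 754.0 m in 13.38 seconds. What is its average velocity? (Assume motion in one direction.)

v_avg = Δd / Δt = 754.0 / 13.38 = 56.35 m/s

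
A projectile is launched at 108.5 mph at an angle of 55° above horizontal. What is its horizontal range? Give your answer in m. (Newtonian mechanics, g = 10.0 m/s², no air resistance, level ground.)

v₀ = 108.5 mph × 0.44704 = 48.5038 m/s
R = v₀² × sin(2θ) / g = 48.5038² × sin(2 × 55°) / 10.0 = 2352.62 × 0.939693 / 10.0 = 221.1 m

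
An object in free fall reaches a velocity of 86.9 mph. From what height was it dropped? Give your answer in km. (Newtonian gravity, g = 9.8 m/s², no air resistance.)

v = 86.9 mph × 0.44704 = 38.8478 m/s
h = v² / (2g) = 38.8478² / (2 × 9.8) = 76.9975 m
h = 76.9975 m / 1000.0 = 0.077 km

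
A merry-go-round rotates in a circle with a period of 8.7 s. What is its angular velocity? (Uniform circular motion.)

ω = 2π/T = 2π/8.7 = 0.7222 rad/s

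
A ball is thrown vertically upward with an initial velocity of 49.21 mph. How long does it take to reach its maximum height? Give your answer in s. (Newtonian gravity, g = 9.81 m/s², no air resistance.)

v₀ = 49.21 mph × 0.44704 = 21.9988 m/s
t_up = v₀ / g = 21.9988 / 9.81 = 2.242 s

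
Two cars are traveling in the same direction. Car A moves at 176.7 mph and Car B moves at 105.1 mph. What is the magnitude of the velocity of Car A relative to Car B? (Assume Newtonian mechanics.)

v_rel = |v_A - v_B| = |176.7 - 105.1| = 71.6 mph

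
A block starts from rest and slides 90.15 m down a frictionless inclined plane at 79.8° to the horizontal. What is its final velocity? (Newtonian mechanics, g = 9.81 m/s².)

a = g sin(θ) = 9.81 × sin(79.8°) = 9.655 m/s²
v = √(2ad) = √(2 × 9.655 × 90.15) = 41.72 m/s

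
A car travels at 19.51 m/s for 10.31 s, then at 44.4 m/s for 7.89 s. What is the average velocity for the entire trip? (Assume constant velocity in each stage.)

d₁ = v₁t₁ = 19.51 × 10.31 = 201.1481 m
d₂ = v₂t₂ = 44.4 × 7.89 = 350.316 m
d_total = 551.4641 m, t_total = 18.2 s
v_avg = d_total/t_total = 551.4641/18.2 = 30.3 m/s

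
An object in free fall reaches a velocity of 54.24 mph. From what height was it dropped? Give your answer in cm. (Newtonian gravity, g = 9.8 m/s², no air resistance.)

v = 54.24 mph × 0.44704 = 24.2474 m/s
h = v² / (2g) = 24.2474² / (2 × 9.8) = 29.9968 m
h = 29.9968 m / 0.01 = 3000 cm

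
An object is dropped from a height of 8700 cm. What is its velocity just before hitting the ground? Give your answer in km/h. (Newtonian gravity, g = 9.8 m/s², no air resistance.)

h = 8700 cm × 0.01 = 87.0 m
v = √(2gh) = √(2 × 9.8 × 87.0) = 41.2941 m/s
v = 41.2941 m/s / 0.2777777777777778 = 148.7 km/h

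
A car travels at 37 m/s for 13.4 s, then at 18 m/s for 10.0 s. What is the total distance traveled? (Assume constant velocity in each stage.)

d₁ = v₁t₁ = 37 × 13.4 = 495.8 m
d₂ = v₂t₂ = 18 × 10.0 = 180.0 m
d_total = 495.8 + 180.0 = 675.8 m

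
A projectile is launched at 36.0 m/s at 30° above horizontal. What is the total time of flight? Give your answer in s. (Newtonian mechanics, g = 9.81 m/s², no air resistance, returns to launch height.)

T = 2 × v₀ × sin(θ) / g = 2 × 36.0 × sin(30°) / 9.81 = 2 × 36.0 × 0.5 / 9.81 = 3.67 s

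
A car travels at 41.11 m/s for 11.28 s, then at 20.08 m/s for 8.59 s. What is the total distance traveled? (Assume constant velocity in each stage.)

d₁ = v₁t₁ = 41.11 × 11.28 = 463.7208 m
d₂ = v₂t₂ = 20.08 × 8.59 = 172.4872 m
d_total = 463.7208 + 172.4872 = 636.21 m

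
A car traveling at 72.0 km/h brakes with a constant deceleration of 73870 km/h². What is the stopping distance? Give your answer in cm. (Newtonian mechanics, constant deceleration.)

v₀ = 72.0 km/h × 0.2777777777777778 = 20.0 m/s
a = 73870 km/h² × 7.716049382716049e-05 = 5.69985 m/s²
d = v₀² / (2a) = 20.0² / (2 × 5.69985) = 400.0 / 11.3997 = 35.0886 m
d = 35.0886 m / 0.01 = 3509 cm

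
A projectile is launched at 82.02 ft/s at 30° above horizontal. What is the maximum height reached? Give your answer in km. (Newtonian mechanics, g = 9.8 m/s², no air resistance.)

v₀ = 82.02 ft/s × 0.3048 = 24.9997 m/s
H = v₀² × sin²(θ) / (2g) = 24.9997² × sin(30°)² / (2 × 9.8) = 624.985 × 0.25 / 19.6 = 7.97175 m
H = 7.97175 m / 1000.0 = 0.007972 km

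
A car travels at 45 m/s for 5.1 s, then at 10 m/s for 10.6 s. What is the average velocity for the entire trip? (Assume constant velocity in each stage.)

d₁ = v₁t₁ = 45 × 5.1 = 229.5 m
d₂ = v₂t₂ = 10 × 10.6 = 106.0 m
d_total = 335.5 m, t_total = 15.7 s
v_avg = d_total/t_total = 335.5/15.7 = 21.37 m/s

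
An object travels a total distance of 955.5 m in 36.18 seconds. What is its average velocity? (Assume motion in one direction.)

v_avg = Δd / Δt = 955.5 / 36.18 = 26.41 m/s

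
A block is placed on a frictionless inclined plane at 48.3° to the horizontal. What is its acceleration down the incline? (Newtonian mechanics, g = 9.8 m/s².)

a = g sin(θ) = 9.8 × sin(48.3°) = 9.8 × 0.7466 = 7.32 m/s²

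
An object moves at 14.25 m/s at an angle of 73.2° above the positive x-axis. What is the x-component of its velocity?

vₓ = v cos(θ) = 14.25 × cos(73.2°) = 4.12 m/s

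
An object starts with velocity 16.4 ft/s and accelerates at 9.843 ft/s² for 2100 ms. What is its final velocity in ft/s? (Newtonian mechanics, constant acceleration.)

v₀ = 16.4 ft/s × 0.3048 = 4.99872 m/s
a = 9.843 ft/s² × 0.3048 = 3.00015 m/s²
t = 2100 ms × 0.001 = 2.1 s
v = v₀ + a × t = 4.99872 + 3.00015 × 2.1 = 11.299 m/s
v = 11.299 m/s / 0.3048 = 37.07 ft/s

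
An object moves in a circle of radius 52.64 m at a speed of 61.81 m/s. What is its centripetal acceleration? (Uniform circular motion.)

a_c = v²/r = 61.81²/52.64 = 3820.4761/52.64 = 72.58 m/s²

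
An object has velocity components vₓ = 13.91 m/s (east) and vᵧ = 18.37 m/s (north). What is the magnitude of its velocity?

|v| = √(vₓ² + vᵧ²) = √(13.91² + 18.37²) = √(530.945) = 23.04 m/s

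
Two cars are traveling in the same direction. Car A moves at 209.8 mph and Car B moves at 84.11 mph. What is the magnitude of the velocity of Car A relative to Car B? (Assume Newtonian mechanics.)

v_rel = |v_A - v_B| = |209.8 - 84.11| = 125.69 mph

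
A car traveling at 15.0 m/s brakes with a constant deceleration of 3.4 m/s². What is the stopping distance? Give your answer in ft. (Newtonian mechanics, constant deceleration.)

d = v₀² / (2a) = 15.0² / (2 × 3.4) = 225.0 / 6.8 = 33.0882 m
d = 33.0882 m / 0.3048 = 108.6 ft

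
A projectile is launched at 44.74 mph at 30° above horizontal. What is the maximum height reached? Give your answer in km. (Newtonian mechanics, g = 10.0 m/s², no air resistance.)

v₀ = 44.74 mph × 0.44704 = 20.0006 m/s
H = v₀² × sin²(θ) / (2g) = 20.0006² × sin(30°)² / (2 × 10.0) = 400.024 × 0.25 / 20.0 = 5.0003 m
H = 5.0003 m / 1000.0 = 0.005 km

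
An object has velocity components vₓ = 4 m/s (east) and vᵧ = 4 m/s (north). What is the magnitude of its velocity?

|v| = √(vₓ² + vᵧ²) = √(4² + 4²) = √(32) = 5.66 m/s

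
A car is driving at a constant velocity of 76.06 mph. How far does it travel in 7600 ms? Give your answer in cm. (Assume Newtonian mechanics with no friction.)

v = 76.06 mph × 0.44704 = 34.0019 m/s
t = 7600 ms × 0.001 = 7.6 s
d = v × t = 34.0019 × 7.6 = 258.414 m
d = 258.414 m / 0.01 = 25840 cm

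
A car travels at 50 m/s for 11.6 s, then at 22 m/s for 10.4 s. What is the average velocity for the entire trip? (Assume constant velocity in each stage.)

d₁ = v₁t₁ = 50 × 11.6 = 580.0 m
d₂ = v₂t₂ = 22 × 10.4 = 228.8 m
d_total = 808.8 m, t_total = 22.0 s
v_avg = d_total/t_total = 808.8/22.0 = 36.76 m/s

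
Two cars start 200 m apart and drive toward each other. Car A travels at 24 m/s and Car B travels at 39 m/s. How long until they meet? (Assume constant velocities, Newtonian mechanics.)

Combined speed: v_combined = 24 + 39 = 63 m/s
Time to meet: t = d/v_combined = 200/63 = 3.17 s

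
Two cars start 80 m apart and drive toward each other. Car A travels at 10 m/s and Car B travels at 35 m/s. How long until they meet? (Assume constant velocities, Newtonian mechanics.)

Combined speed: v_combined = 10 + 35 = 45 m/s
Time to meet: t = d/v_combined = 80/45 = 1.78 s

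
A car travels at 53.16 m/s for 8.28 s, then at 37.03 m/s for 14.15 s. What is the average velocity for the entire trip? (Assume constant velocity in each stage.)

d₁ = v₁t₁ = 53.16 × 8.28 = 440.1648 m
d₂ = v₂t₂ = 37.03 × 14.15 = 523.9745 m
d_total = 964.1393 m, t_total = 22.43 s
v_avg = d_total/t_total = 964.1393/22.43 = 42.98 m/s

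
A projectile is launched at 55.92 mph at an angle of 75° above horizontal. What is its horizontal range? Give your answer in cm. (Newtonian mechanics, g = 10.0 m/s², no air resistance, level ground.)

v₀ = 55.92 mph × 0.44704 = 24.9985 m/s
R = v₀² × sin(2θ) / g = 24.9985² × sin(2 × 75°) / 10.0 = 624.925 × 0.5 / 10.0 = 31.2462 m
R = 31.2462 m / 0.01 = 3125 cm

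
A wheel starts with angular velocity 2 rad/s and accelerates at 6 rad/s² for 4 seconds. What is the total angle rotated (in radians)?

θ = ω₀t + ½αt² = 2×4 + ½×6×4² = 56.0 rad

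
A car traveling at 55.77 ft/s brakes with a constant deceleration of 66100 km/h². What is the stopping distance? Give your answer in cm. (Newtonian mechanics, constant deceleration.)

v₀ = 55.77 ft/s × 0.3048 = 16.9987 m/s
a = 66100 km/h² × 7.716049382716049e-05 = 5.10031 m/s²
d = v₀² / (2a) = 16.9987² / (2 × 5.10031) = 288.956 / 10.2006 = 28.3274 m
d = 28.3274 m / 0.01 = 2833 cm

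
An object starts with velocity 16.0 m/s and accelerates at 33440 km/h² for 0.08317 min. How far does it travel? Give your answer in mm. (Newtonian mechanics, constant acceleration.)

a = 33440 km/h² × 7.716049382716049e-05 = 2.58025 m/s²
t = 0.08317 min × 60.0 = 4.9902 s
d = v₀ × t + ½ × a × t² = 16.0 × 4.9902 + 0.5 × 2.58025 × 4.9902² = 111.97 m
d = 111.97 m / 0.001 = 112000 mm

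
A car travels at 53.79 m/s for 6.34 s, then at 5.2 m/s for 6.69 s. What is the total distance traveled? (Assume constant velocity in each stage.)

d₁ = v₁t₁ = 53.79 × 6.34 = 341.0286 m
d₂ = v₂t₂ = 5.2 × 6.69 = 34.788 m
d_total = 341.0286 + 34.788 = 375.82 m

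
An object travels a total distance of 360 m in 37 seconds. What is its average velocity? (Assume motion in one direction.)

v_avg = Δd / Δt = 360 / 37 = 9.73 m/s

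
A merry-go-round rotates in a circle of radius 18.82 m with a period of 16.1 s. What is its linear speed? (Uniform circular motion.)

v = 2πr/T = 2π×18.82/16.1 = 7.34 m/s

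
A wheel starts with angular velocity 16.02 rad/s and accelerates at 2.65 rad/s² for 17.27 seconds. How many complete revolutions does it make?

θ = ω₀t + ½αt² = 16.02×17.27 + ½×2.65×17.27² = 671.8504925 rad
Total revolutions = θ/(2π) = 671.8504925/(2π) = 106.93
Complete revolutions = ⌊106.93⌋ = 106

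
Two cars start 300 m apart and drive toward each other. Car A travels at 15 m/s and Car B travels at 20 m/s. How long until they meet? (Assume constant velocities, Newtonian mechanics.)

Combined speed: v_combined = 15 + 20 = 35 m/s
Time to meet: t = d/v_combined = 300/35 = 8.57 s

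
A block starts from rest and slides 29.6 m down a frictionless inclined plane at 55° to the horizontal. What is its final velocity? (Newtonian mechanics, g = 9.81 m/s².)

a = g sin(θ) = 9.81 × sin(55°) = 8.0359 m/s²
v = √(2ad) = √(2 × 8.0359 × 29.6) = 21.81 m/s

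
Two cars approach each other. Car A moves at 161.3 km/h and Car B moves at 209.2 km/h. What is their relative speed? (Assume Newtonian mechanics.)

v_rel = v_A + v_B = 161.3 + 209.2 = 370.5 km/h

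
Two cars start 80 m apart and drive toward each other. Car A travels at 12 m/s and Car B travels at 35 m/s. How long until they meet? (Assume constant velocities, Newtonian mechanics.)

Combined speed: v_combined = 12 + 35 = 47 m/s
Time to meet: t = d/v_combined = 80/47 = 1.7 s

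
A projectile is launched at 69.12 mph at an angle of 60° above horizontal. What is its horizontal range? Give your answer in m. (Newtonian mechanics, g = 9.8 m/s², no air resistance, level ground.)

v₀ = 69.12 mph × 0.44704 = 30.8994 m/s
R = v₀² × sin(2θ) / g = 30.8994² × sin(2 × 60°) / 9.8 = 954.773 × 0.866025 / 9.8 = 84.37 m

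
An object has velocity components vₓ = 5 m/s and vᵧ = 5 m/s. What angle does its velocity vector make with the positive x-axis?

θ = arctan(vᵧ/vₓ) = arctan(5/5) = 45.0°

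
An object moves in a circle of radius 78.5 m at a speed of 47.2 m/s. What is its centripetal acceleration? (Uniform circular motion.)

a_c = v²/r = 47.2²/78.5 = 2227.84/78.5 = 28.38 m/s²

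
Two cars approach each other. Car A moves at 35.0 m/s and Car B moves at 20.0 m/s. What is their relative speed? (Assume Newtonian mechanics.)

v_rel = v_A + v_B = 35.0 + 20.0 = 55.0 m/s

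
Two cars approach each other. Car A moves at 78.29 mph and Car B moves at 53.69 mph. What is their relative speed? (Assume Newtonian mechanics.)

v_rel = v_A + v_B = 78.29 + 53.69 = 131.98 mph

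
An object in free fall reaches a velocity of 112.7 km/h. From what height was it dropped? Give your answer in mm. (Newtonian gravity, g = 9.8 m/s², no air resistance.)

v = 112.7 km/h × 0.2777777777777778 = 31.3056 m/s
h = v² / (2g) = 31.3056² / (2 × 9.8) = 50.0021 m
h = 50.0021 m / 0.001 = 50000 mm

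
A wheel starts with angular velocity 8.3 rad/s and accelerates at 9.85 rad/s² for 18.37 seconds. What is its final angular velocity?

ω = ω₀ + αt = 8.3 + 9.85 × 18.37 = 189.24 rad/s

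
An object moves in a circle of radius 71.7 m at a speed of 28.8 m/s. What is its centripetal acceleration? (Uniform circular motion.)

a_c = v²/r = 28.8²/71.7 = 829.44/71.7 = 11.57 m/s²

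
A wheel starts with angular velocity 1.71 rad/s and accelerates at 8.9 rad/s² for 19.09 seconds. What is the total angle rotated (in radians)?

θ = ω₀t + ½αt² = 1.71×19.09 + ½×8.9×19.09² = 1654.35 rad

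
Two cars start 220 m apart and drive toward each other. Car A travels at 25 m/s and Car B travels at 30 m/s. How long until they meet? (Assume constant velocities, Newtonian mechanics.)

Combined speed: v_combined = 25 + 30 = 55 m/s
Time to meet: t = d/v_combined = 220/55 = 4.0 s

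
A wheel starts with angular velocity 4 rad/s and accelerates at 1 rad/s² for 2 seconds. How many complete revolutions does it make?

θ = ω₀t + ½αt² = 4×2 + ½×1×2² = 10.0 rad
Total revolutions = θ/(2π) = 10.0/(2π) = 1.59
Complete revolutions = ⌊1.59⌋ = 1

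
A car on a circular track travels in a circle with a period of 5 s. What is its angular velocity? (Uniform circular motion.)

ω = 2π/T = 2π/5 = 1.2566 rad/s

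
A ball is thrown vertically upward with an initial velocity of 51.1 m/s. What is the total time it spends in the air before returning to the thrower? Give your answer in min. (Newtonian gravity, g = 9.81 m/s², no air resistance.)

t_total = 2 × v₀ / g = 2 × 51.1 / 9.81 = 10.4179 s
t_total = 10.4179 s / 60.0 = 0.1736 min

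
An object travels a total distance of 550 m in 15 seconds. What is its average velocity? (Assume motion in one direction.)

v_avg = Δd / Δt = 550 / 15 = 36.67 m/s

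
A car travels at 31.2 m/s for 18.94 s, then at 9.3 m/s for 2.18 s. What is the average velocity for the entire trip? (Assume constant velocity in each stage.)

d₁ = v₁t₁ = 31.2 × 18.94 = 590.928 m
d₂ = v₂t₂ = 9.3 × 2.18 = 20.274 m
d_total = 611.202 m, t_total = 21.12 s
v_avg = d_total/t_total = 611.202/21.12 = 28.94 m/s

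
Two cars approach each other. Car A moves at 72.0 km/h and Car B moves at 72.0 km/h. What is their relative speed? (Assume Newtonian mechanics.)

v_rel = v_A + v_B = 72.0 + 72.0 = 144.0 km/h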